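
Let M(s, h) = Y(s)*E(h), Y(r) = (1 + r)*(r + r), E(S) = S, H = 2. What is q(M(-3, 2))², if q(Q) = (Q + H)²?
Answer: 456976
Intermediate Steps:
Y(r) = 2*r*(1 + r) (Y(r) = (1 + r)*(2*r) = 2*r*(1 + r))
M(s, h) = 2*h*s*(1 + s) (M(s, h) = (2*s*(1 + s))*h = 2*h*s*(1 + s))
q(Q) = (2 + Q)² (q(Q) = (Q + 2)² = (2 + Q)²)
q(M(-3, 2))² = ((2 + 2*2*(-3)*(1 - 3))²)² = ((2 + 2*2*(-3)*(-2))²)² = ((2 + 24)²)² = (26²)² = 676² = 456976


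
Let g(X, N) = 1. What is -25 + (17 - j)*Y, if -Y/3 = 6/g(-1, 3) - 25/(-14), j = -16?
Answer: -11141/14 ≈ -795.79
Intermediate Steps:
Y = -327/14 (Y = -3*(6/1 - 25/(-14)) = -3*(6*1 - 25*(-1/14)) = -3*(6 + 25/14) = -3*109/14 = -327/14 ≈ -23.357)
-25 + (17 - j)*Y = -25 + (17 - 1*(-16))*(-327/14) = -25 + (17 + 16)*(-327/14) = -25 + 33*(-327/14) = -25 - 10791/14 = -11141/14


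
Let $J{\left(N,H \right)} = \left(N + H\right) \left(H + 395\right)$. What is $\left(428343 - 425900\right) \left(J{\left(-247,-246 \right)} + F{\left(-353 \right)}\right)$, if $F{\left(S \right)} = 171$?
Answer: $-179037698$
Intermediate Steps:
$J{\left(N,H \right)} = \left(395 + H\right) \left(H + N\right)$ ($J{\left(N,H \right)} = \left(H + N\right) \left(395 + H\right) = \left(395 + H\right) \left(H + N\right)$)
$\left(428343 - 425900\right) \left(J{\left(-247,-246 \right)} + F{\left(-353 \right)}\right) = \left(428343 - 425900\right) \left(\left(\left(-246\right)^{2} + 395 \left(-246\right) + 395 \left(-247\right) - -60762\right) + 171\right) = 2443 \left(\left(60516 - 97170 - 97565 + 60762\right) + 171\right) = 2443 \left(-73457 + 171\right) = 2443 \left(-73286\right) = -179037698$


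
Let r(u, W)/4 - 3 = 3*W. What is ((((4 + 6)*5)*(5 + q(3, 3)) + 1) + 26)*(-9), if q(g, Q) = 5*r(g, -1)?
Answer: -2493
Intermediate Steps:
r(u, W) = 12 + 12*W (r(u, W) = 12 + 4*(3*W) = 12 + 12*W)
q(g, Q) = 0 (q(g, Q) = 5*(12 + 12*(-1)) = 5*(12 - 12) = 5*0 = 0)
((((4 + 6)*5)*(5 + q(3, 3)) + 1) + 26)*(-9) = ((((4 + 6)*5)*(5 + 0) + 1) + 26)*(-9) = (((10*5)*5 + 1) + 26)*(-9) = ((50*5 + 1) + 26)*(-9) = ((250 + 1) + 26)*(-9) = (251 + 26)*(-9) = 277*(-9) = -2493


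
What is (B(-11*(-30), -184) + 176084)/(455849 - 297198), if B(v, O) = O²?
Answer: 209940/158651 ≈ 1.3233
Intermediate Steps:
(B(-11*(-30), -184) + 176084)/(455849 - 297198) = ((-184)² + 176084)/(455849 - 297198) = (33856 + 176084)/158651 = 209940*(1/158651) = 209940/158651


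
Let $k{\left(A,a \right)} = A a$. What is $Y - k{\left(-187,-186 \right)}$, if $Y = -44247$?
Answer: $-79029$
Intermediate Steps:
$Y - k{\left(-187,-186 \right)} = -44247 - \left(-187\right) \left(-186\right) = -44247 - 34782 = -79029$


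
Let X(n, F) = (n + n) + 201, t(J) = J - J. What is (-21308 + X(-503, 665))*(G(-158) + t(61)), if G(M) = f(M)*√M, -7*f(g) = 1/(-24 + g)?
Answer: -243*I*√158/14 ≈ -218.18*I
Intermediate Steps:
f(g) = -1/(7*(-24 + g))
t(J) = 0
G(M) = -√M/(-168 + 7*M) (G(M) = (-1/(-168 + 7*M))*√M = -√M/(-168 + 7*M))
X(n, F) = 201 + 2*n (X(n, F) = 2*n + 201 = 201 + 2*n)
(-21308 + X(-503, 665))*(G(-158) + t(61)) = (-21308 + (201 + 2*(-503)))*(-√(-158)/(-168 + 7*(-158)) + 0) = (-21308 + (201 - 1006))*(-I*√158/(-168 - 1106) + 0) = (-21308 - 805)*(-1*I*√158/(-1274) + 0) = -22113*(-1*I*√158*(-1/1274) + 0) = -22113*(I*√158/1274 + 0) = -243*I*√158/14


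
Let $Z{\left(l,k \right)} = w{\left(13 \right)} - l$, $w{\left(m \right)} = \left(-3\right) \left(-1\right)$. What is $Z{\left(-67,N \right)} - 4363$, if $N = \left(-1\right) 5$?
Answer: $-4293$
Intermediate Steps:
$w{\left(m \right)} = 3$
$N = -5$
$Z{\left(l,k \right)} = 3 - l$
$Z{\left(-67,N \right)} - 4363 = \left(3 - -67\right) - 4363 = \left(3 + 67\right) - 4363 = 70 - 4363 = -4293$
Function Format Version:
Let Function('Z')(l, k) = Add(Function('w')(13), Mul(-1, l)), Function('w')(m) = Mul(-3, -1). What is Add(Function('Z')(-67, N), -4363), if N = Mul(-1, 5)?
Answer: -4293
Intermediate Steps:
Function('w')(m) = 3
N = -5
Function('Z')(l, k) = Add(3, Mul(-1, l))
Add(Function('Z')(-67, N), -4363) = Add(Add(3, Mul(-1, -67)), -4363) = Add(Add(3, 67), -4363) = Add(70, -4363) = -4293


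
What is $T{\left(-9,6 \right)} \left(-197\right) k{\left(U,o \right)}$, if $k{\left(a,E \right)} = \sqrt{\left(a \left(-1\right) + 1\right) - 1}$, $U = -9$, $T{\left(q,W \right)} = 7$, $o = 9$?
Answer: $-4137$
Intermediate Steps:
$k{\left(a,E \right)} = \sqrt{- a}$ ($k{\left(a,E \right)} = \sqrt{\left(- a + 1\right) - 1} = \sqrt{\left(1 - a\right) - 1} = \sqrt{- a}$)
$T{\left(-9,6 \right)} \left(-197\right) k{\left(U,o \right)} = 7 \left(-197\right) \sqrt{\left(-1\right) \left(-9\right)} = - 1379 \sqrt{9} = \left(-1379\right) 3 = -4137$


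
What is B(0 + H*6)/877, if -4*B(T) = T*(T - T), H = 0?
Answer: 0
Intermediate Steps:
B(T) = 0 (B(T) = -T*(T - T)/4 = -T*0/4 = -¼*0 = 0)
B(0 + H*6)/877 = 0/877 = 0*(1/877) = 0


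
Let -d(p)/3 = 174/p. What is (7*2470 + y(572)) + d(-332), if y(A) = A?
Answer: 2965353/166 ≈ 17864.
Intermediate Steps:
d(p) = -522/p
(7*2470 + y(572)) + d(-332) = (7*2470 + 572) - 522/(-332) = (17290 + 572) - 522*(-1/332) = 17862 + 261/166 = 2965353/166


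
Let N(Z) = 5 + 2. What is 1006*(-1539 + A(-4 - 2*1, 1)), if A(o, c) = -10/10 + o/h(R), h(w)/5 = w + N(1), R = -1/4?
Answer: -69723848/45 ≈ -1.5494e+6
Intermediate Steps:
N(Z) = 7
R = -¼ (R = -1*¼ = -¼ ≈ -0.25000)
h(w) = 35 + 5*w (h(w) = 5*(w + 7) = 5*(7 + w) = 35 + 5*w)
A(o, c) = -1 + 4*o/135 (A(o, c) = -10/10 + o/(35 + 5*(-¼)) = -10*⅒ + o/(35 - 5/4) = -1 + o/(135/4) = -1 + o*(4/135) = -1 + 4*o/135)
1006*(-1539 + A(-4 - 2*1, 1)) = 1006*(-1539 + (-1 + 4*(-4 - 2*1)/135)) = 1006*(-1539 + (-1 + 4*(-4 - 2)/135)) = 1006*(-1539 + (-1 + (4/135)*(-6))) = 1006*(-1539 + (-1 - 8/45)) = 1006*(-1539 - 53/45) = 1006*(-69308/45) = -69723848/45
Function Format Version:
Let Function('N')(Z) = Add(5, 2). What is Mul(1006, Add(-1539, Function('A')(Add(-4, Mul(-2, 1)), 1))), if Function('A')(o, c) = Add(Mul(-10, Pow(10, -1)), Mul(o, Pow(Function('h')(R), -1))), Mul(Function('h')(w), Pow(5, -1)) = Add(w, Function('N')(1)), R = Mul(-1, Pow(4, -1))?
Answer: Rational(-69723848, 45) ≈ -1.5494e+6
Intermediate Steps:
Function('N')(Z) = 7
R = Rational(-1, 4) (R = Mul(-1, Rational(1, 4)) = Rational(-1, 4) ≈ -0.25000)
Function('h')(w) = Add(35, Mul(5, w)) (Function('h')(w) = Mul(5, Add(w, 7)) = Mul(5, Add(7, w)) = Add(35, Mul(5, w)))
Function('A')(o, c) = Add(-1, Mul(Rational(4, 135), o)) (Function('A')(o, c) = Add(Mul(-10, Pow(10, -1)), Mul(o, Pow(Add(35, Mul(5, Rational(-1, 4))), -1))) = Add(Mul(-10, Rational(1, 10)), Mul(o, Pow(Add(35, Rational(-5, 4)), -1))) = Add(-1, Mul(o, Pow(Rational(135, 4), -1))) = Add(-1, Mul(o, Rational(4, 135))) = Add(-1, Mul(Rational(4, 135), o)))
Mul(1006, Add(-1539, Function('A')(Add(-4, Mul(-2, 1)), 1))) = Mul(1006, Add(-1539, Add(-1, Mul(Rational(4, 135), Add(-4, Mul(-2, 1)))))) = Mul(1006, Add(-1539, Add(-1, Mul(Rational(4, 135), Add(-4, -2))))) = Mul(1006, Add(-1539, Add(-1, Mul(Rational(4, 135), -6)))) = Mul(1006, Add(-1539, Add(-1, Rational(-8, 45)))) = Mul(1006, Add(-1539, Rational(-53, 45))) = Mul(1006, Rational(-69308, 45)) = Rational(-69723848, 45)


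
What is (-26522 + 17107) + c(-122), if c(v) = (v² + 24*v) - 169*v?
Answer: 23159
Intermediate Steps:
c(v) = v² - 145*v
(-26522 + 17107) + c(-122) = (-26522 + 17107) - 122*(-145 - 122) = -9415 - 122*(-267) = -9415 + 32574 = 23159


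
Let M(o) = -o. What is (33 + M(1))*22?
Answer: 704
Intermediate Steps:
(33 + M(1))*22 = (33 - 1*1)*22 = (33 - 1)*22 = 32*22 = 704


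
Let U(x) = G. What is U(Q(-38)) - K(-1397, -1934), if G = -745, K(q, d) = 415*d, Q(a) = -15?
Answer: 801865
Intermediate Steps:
U(x) = -745
U(Q(-38)) - K(-1397, -1934) = -745 - 415*(-1934) = -745 - 1*(-802610) = -745 + 802610 = 801865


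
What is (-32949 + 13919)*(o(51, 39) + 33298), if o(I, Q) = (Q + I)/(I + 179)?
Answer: -14574372890/23 ≈ -6.3367e+8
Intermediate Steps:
o(I, Q) = (I + Q)/(179 + I)
(-32949 + 13919)*(o(51, 39) + 33298) = (-32949 + 13919)*((51 + 39)/(179 + 51) + 33298) = -19030*(90/230 + 33298) = -19030*((1/230)*90 + 33298) = -19030*(9/23 + 33298) = -19030*765863/23 = -14574372890/23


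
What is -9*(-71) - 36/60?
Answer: 3192/5 ≈ 638.40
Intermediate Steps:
-9*(-71) - 36/60 = 639 - 36*1/60 = 639 - ⅗ = 3192/5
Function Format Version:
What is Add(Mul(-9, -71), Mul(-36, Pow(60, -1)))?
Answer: Rational(3192, 5) ≈ 638.40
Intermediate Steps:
Add(Mul(-9, -71), Mul(-36, Pow(60, -1))) = Add(639, Mul(-36, Rational(1, 60))) = Add(639, Rational(-3, 5)) = Rational(3192, 5)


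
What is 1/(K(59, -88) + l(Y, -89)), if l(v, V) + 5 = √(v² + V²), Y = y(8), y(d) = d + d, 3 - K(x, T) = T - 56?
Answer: 142/11987 - √8177/11987 ≈ 0.0043024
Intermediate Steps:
K(x, T) = 59 - T (K(x, T) = 3 - (T - 56) = 3 - (-56 + T) = 3 + (56 - T) = 59 - T)
y(d) = 2*d
Y = 16 (Y = 2*8 = 16)
l(v, V) = -5 + √(V² + v²) (l(v, V) = -5 + √(v² + V²) = -5 + √(V² + v²))
1/(K(59, -88) + l(Y, -89)) = 1/((59 - 1*(-88)) + (-5 + √((-89)² + 16²))) = 1/((59 + 88) + (-5 + √(7921 + 256))) = 1/(147 + (-5 + √8177)) = 1/(142 + √8177)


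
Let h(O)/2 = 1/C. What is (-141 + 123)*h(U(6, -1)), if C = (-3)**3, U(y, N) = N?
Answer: 4/3 ≈ 1.3333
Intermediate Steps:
C = -27
h(O) = -2/27 (h(O) = 2/(-27) = 2*(-1/27) = -2/27)
(-141 + 123)*h(U(6, -1)) = (-141 + 123)*(-2/27) = -18*(-2/27) = 4/3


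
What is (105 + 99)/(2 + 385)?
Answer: 68/129 ≈ 0.52713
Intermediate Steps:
(105 + 99)/(2 + 385) = 204/387 = 204*(1/387) = 68/129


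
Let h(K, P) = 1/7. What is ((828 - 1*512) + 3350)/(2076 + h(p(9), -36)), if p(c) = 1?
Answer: 25662/14533 ≈ 1.7658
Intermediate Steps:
h(K, P) = 1/7
((828 - 1*512) + 3350)/(2076 + h(p(9), -36)) = ((828 - 1*512) + 3350)/(2076 + 1/7) = ((828 - 512) + 3350)/(14533/7) = (316 + 3350)*(7/14533) = 3666*(7/14533) = 25662/14533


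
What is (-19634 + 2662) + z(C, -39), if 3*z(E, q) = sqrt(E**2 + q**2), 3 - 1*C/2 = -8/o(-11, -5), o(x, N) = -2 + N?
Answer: -16972 + 13*sqrt(445)/21 ≈ -16959.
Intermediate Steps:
C = 26/7 (C = 6 - (-16)/(-2 - 5) = 6 - (-16)/(-7) = 6 - (-16)*(-1)/7 = 6 - 2*8/7 = 6 - 16/7 = 26/7 ≈ 3.7143)
z(E, q) = sqrt(E**2 + q**2)/3
(-19634 + 2662) + z(C, -39) = (-19634 + 2662) + sqrt((26/7)**2 + (-39)**2)/3 = -16972 + sqrt(676/49 + 1521)/3 = -16972 + sqrt(75205/49)/3 = -16972 + (13*sqrt(445)/7)/3 = -16972 + 13*sqrt(445)/21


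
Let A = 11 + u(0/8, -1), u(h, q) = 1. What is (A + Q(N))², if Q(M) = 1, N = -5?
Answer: 169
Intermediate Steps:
A = 12 (A = 11 + 1 = 12)
(A + Q(N))² = (12 + 1)² = 13² = 169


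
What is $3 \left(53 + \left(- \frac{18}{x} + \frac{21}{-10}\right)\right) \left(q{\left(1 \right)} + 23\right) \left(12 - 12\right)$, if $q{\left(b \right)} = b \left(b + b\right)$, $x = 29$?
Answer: $0$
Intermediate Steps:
$q{\left(b \right)} = 2 b^{2}$ ($q{\left(b \right)} = b 2 b = 2 b^{2}$)
$3 \left(53 + \left(- \frac{18}{x} + \frac{21}{-10}\right)\right) \left(q{\left(1 \right)} + 23\right) \left(12 - 12\right) = 3 \left(53 + \left(- \frac{18}{29} + \frac{21}{-10}\right)\right) \left(2 \cdot 1^{2} + 23\right) \left(12 - 12\right) = 3 \left(53 + \left(\left(-18\right) \frac{1}{29} + 21 \left(- \frac{1}{10}\right)\right)\right) \left(2 \cdot 1 + 23\right) 0 = 3 \left(53 - \frac{789}{290}\right) \left(2 + 23\right) 0 = 3 \left(53 - \frac{789}{290}\right) 25 \cdot 0 = 3 \cdot \frac{14581}{290} \cdot 0 = 3 \cdot 0 = 0$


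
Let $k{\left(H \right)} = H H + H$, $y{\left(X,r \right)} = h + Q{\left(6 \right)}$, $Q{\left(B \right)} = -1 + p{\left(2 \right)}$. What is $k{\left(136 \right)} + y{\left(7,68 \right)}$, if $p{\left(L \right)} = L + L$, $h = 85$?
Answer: $18720$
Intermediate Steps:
$p{\left(L \right)} = 2 L$
$Q{\left(B \right)} = 3$ ($Q{\left(B \right)} = -1 + 2 \cdot 2 = -1 + 4 = 3$)
$y{\left(X,r \right)} = 88$ ($y{\left(X,r \right)} = 85 + 3 = 88$)
$k{\left(H \right)} = H + H^{2}$ ($k{\left(H \right)} = H^{2} + H = H + H^{2}$)
$k{\left(136 \right)} + y{\left(7,68 \right)} = 136 \left(1 + 136\right) + 88 = 136 \cdot 137 + 88 = 18632 + 88 = 18720$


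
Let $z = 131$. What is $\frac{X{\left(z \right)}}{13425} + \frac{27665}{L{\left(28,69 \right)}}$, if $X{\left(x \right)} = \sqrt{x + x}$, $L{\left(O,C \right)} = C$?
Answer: $\frac{27665}{69} + \frac{\sqrt{262}}{13425} \approx 400.94$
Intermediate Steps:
$X{\left(x \right)} = \sqrt{2} \sqrt{x}$ ($X{\left(x \right)} = \sqrt{2 x} = \sqrt{2} \sqrt{x}$)
$\frac{X{\left(z \right)}}{13425} + \frac{27665}{L{\left(28,69 \right)}} = \frac{\sqrt{2} \sqrt{131}}{13425} + \frac{27665}{69} = \sqrt{262} \cdot \frac{1}{13425} + 27665 \cdot \frac{1}{69} = \frac{\sqrt{262}}{13425} + \frac{27665}{69} = \frac{27665}{69} + \frac{\sqrt{262}}{13425}$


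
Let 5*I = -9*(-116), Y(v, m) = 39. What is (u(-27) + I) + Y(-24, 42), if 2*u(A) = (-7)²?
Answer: 2723/10 ≈ 272.30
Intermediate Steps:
I = 1044/5 (I = (-9*(-116))/5 = (⅕)*1044 = 1044/5 ≈ 208.80)
u(A) = 49/2 (u(A) = (½)*(-7)² = (½)*49 = 49/2)
(u(-27) + I) + Y(-24, 42) = (49/2 + 1044/5) + 39 = 2333/10 + 39 = 2723/10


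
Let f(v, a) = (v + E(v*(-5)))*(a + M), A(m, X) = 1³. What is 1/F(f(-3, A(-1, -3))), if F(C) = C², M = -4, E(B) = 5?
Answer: 1/36 ≈ 0.027778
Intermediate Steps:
A(m, X) = 1
f(v, a) = (-4 + a)*(5 + v) (f(v, a) = (v + 5)*(a - 4) = (5 + v)*(-4 + a) = (-4 + a)*(5 + v))
1/F(f(-3, A(-1, -3))) = 1/((-20 - 4*(-3) + 5*1 + 1*(-3))²) = 1/((-20 + 12 + 5 - 3)²) = 1/((-6)²) = 1/36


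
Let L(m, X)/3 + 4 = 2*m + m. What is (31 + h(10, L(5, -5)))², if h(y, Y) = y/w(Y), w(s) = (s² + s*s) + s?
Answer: 4699239601/4888521 ≈ 961.28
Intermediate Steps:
L(m, X) = -12 + 9*m (L(m, X) = -12 + 3*(2*m + m) = -12 + 3*(3*m) = -12 + 9*m)
w(s) = s + 2*s² (w(s) = (s² + s²) + s = 2*s² + s = s + 2*s²)
h(y, Y) = y/(Y*(1 + 2*Y)) (h(y, Y) = y/((Y*(1 + 2*Y))) = y*(1/(Y*(1 + 2*Y))) = y/(Y*(1 + 2*Y)))
(31 + h(10, L(5, -5)))² = (31 + 10/((-12 + 9*5)*(1 + 2*(-12 + 9*5))))² = (31 + 10/((-12 + 45)*(1 + 2*(-12 + 45))))² = (31 + 10/(33*(1 + 2*33)))² = (31 + 10*(1/33)/(1 + 66))² = (31 + 10*(1/33)/67)² = (31 + 10*(1/33)*(1/67))² = (31 + 10/2211)² = (68551/2211)² = 4699239601/4888521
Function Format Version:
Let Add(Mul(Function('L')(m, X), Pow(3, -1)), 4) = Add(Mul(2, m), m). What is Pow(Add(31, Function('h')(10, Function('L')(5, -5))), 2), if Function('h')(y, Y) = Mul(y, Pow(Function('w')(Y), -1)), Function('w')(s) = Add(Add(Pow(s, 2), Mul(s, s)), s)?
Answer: Rational(4699239601, 4888521) ≈ 961.28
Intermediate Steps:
Function('L')(m, X) = Add(-12, Mul(9, m)) (Function('L')(m, X) = Add(-12, Mul(3, Add(Mul(2, m), m))) = Add(-12, Mul(3, Mul(3, m))) = Add(-12, Mul(9, m)))
Function('w')(s) = Add(s, Mul(2, Pow(s, 2))) (Function('w')(s) = Add(Add(Pow(s, 2), Pow(s, 2)), s) = Add(Mul(2, Pow(s, 2)), s) = Add(s, Mul(2, Pow(s, 2))))
Function('h')(y, Y) = Mul(y, Pow(Y, -1), Pow(Add(1, Mul(2, Y)), -1)) (Function('h')(y, Y) = Mul(y, Pow(Mul(Y, Add(1, Mul(2, Y))), -1)) = Mul(y, Mul(Pow(Y, -1), Pow(Add(1, Mul(2, Y)), -1))) = Mul(y, Pow(Y, -1), Pow(Add(1, Mul(2, Y)), -1)))
Pow(Add(31, Function('h')(10, Function('L')(5, -5))), 2) = Pow(Add(31, Mul(10, Pow(Add(-12, Mul(9, 5)), -1), Pow(Add(1, Mul(2, Add(-12, Mul(9, 5)))), -1))), 2) = Pow(Add(31, Mul(10, Pow(Add(-12, 45), -1), Pow(Add(1, Mul(2, Add(-12, 45))), -1))), 2) = Pow(Add(31, Mul(10, Pow(33, -1), Pow(Add(1, Mul(2, 33)), -1))), 2) = Pow(Add(31, Mul(10, Rational(1, 33), Pow(Add(1, 66), -1))), 2) = Pow(Add(31, Mul(10, Rational(1, 33), Pow(67, -1))), 2) = Pow(Add(31, Mul(10, Rational(1, 33), Rational(1, 67))), 2) = Pow(Add(31, Rational(10, 2211)), 2) = Pow(Rational(68551, 2211), 2) = Rational(4699239601, 4888521)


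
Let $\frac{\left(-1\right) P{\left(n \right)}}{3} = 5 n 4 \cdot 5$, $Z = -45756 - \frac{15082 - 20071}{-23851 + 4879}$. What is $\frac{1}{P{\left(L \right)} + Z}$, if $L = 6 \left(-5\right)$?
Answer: $- \frac{6324}{232446607} \approx -2.7206 \cdot 10^{-5}$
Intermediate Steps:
$L = -30$
$Z = - \frac{289362607}{6324}$ ($Z = -45756 - - \frac{4989}{-18972} = -45756 - \left(-4989\right) \left(- \frac{1}{18972}\right) = -45756 - \frac{1663}{6324} = - \frac{289362607}{6324} \approx -45756.0$)
$P{\left(n \right)} = - 300 n$ ($P{\left(n \right)} = - 3 \cdot 5 n 4 \cdot 5 = - 3 \cdot 5 n 20 = - 3 \cdot 100 n = - 300 n$)
$\frac{1}{P{\left(L \right)} + Z} = \frac{1}{\left(-300\right) \left(-30\right) - \frac{289362607}{6324}} = \frac{1}{9000 - \frac{289362607}{6324}} = \frac{1}{- \frac{232446607}{6324}} = - \frac{6324}{232446607}$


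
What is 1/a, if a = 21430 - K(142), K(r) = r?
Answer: 1/21288 ≈ 4.6975e-5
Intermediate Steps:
a = 21288 (a = 21430 - 1*142 = 21430 - 142 = 21288)
1/a = 1/21288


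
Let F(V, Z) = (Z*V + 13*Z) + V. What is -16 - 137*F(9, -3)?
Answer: 7793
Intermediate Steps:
F(V, Z) = V + 13*Z + V*Z (F(V, Z) = (V*Z + 13*Z) + V = (13*Z + V*Z) + V = V + 13*Z + V*Z)
-16 - 137*F(9, -3) = -16 - 137*(9 + 13*(-3) + 9*(-3)) = -16 - 137*(9 - 39 - 27) = -16 - 137*(-57) = -16 + 7809 = 7793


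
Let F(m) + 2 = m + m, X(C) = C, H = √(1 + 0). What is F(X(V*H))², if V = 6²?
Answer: 4900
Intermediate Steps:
V = 36
H = 1 (H = √1 = 1)
F(m) = -2 + 2*m (F(m) = -2 + (m + m) = -2 + 2*m)
F(X(V*H))² = (-2 + 2*(36*1))² = (-2 + 2*36)² = (-2 + 72)² = 70² = 4900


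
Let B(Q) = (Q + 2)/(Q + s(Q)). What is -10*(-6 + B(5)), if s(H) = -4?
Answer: -10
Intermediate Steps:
B(Q) = (2 + Q)/(-4 + Q) (B(Q) = (Q + 2)/(Q - 4) = (2 + Q)/(-4 + Q))
-10*(-6 + B(5)) = -10*(-6 + (2 + 5)/(-4 + 5)) = -10*(-6 + 7/1) = -10*(-6 + 1*7) = -10*(-6 + 7) = -10*1 = -10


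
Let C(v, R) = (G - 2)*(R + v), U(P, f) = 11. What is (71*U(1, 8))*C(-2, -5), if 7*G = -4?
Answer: 14058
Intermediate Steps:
G = -4/7 (G = (1/7)*(-4) = -4/7 ≈ -0.57143)
C(v, R) = -18*R/7 - 18*v/7 (C(v, R) = (-4/7 - 2)*(R + v) = -18*(R + v)/7 = -18*R/7 - 18*v/7)
(71*U(1, 8))*C(-2, -5) = (71*11)*(-18/7*(-5) - 18/7*(-2)) = 781*(90/7 + 36/7) = 781*18 = 14058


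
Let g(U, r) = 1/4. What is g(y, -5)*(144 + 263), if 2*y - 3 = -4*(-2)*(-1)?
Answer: 407/4 ≈ 101.75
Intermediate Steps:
y = -5/2 (y = 3/2 + (-4*(-2)*(-1))/2 = 3/2 + (8*(-1))/2 = 3/2 + (½)*(-8) = 3/2 - 4 = -5/2 ≈ -2.5000)
g(U, r) = ¼
g(y, -5)*(144 + 263) = (144 + 263)/4 = (¼)*407 = 407/4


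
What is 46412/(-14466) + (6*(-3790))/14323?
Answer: -496857958/103598259 ≈ -4.7960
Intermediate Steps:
46412/(-14466) + (6*(-3790))/14323 = 46412*(-1/14466) - 22740*1/14323 = -23206/7233 - 22740/14323 = -496857958/103598259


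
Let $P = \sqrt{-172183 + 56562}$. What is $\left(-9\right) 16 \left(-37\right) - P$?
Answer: $5328 - i \sqrt{115621} \approx 5328.0 - 340.03 i$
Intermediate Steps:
$P = i \sqrt{115621}$ ($P = \sqrt{-115621} = i \sqrt{115621} \approx 340.03 i$)
$\left(-9\right) 16 \left(-37\right) - P = \left(-9\right) 16 \left(-37\right) - i \sqrt{115621} = \left(-144\right) \left(-37\right) - i \sqrt{115621} = 5328 - i \sqrt{115621}$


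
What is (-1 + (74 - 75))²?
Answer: 4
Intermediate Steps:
(-1 + (74 - 75))² = (-1 - 1)² = (-2)² = 4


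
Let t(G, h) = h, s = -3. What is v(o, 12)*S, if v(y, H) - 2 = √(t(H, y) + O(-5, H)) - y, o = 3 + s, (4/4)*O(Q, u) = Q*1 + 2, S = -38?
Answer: -76 - 38*I*√3 ≈ -76.0 - 65.818*I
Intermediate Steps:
O(Q, u) = 2 + Q (O(Q, u) = Q*1 + 2 = Q + 2 = 2 + Q)
o = 0 (o = 3 - 3 = 0)
v(y, H) = 2 + √(-3 + y) - y (v(y, H) = 2 + (√(y + (2 - 5)) - y) = 2 + (√(y - 3) - y) = 2 + (√(-3 + y) - y) = 2 + √(-3 + y) - y)
v(o, 12)*S = (2 + √(-3 + 0) - 1*0)*(-38) = (2 + √(-3) + 0)*(-38) = (2 + I*√3 + 0)*(-38) = (2 + I*√3)*(-38) = -76 - 38*I*√3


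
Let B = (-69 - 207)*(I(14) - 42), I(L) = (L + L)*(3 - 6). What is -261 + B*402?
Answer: 13979691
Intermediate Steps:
I(L) = -6*L (I(L) = (2*L)*(-3) = -6*L)
B = 34776 (B = (-69 - 207)*(-6*14 - 42) = -276*(-84 - 42) = -276*(-126) = 34776)
-261 + B*402 = -261 + 34776*402 = -261 + 13979952 = 13979691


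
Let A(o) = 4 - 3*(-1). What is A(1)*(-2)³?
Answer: -56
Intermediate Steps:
A(o) = 7 (A(o) = 4 + 3 = 7)
A(1)*(-2)³ = 7*(-2)³ = 7*(-8) = -56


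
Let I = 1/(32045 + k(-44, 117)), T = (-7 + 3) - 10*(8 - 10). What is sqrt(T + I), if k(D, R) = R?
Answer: 9*sqrt(204325186)/32162 ≈ 4.0000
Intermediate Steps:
T = 16 (T = -4 - 10*(-2) = -4 + 20 = 16)
I = 1/32162 (I = 1/(32045 + 117) = 1/32162 ≈ 3.1093e-5)
sqrt(T + I) = sqrt(16 + 1/32162) = sqrt(514593/32162) = 9*sqrt(204325186)/32162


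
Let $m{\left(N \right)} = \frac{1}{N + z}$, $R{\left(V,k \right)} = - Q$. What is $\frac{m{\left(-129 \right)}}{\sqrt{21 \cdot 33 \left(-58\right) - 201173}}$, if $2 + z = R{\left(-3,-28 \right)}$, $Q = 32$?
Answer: $\frac{i \sqrt{287}}{1356649} \approx 1.2487 \cdot 10^{-5} i$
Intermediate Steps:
$R{\left(V,k \right)} = -32$ ($R{\left(V,k \right)} = \left(-1\right) 32 = -32$)
$z = -34$ ($z = -2 - 32 = -34$)
$m{\left(N \right)} = \frac{1}{-34 + N}$ ($m{\left(N \right)} = \frac{1}{N - 34} = \frac{1}{-34 + N}$)
$\frac{m{\left(-129 \right)}}{\sqrt{21 \cdot 33 \left(-58\right) - 201173}} = \frac{1}{\left(-34 - 129\right) \sqrt{21 \cdot 33 \left(-58\right) - 201173}} = \frac{1}{\left(-163\right) \sqrt{693 \left(-58\right) - 201173}} = - \frac{1}{163 \sqrt{-40194 - 201173}} = - \frac{1}{163 \sqrt{-241367}} = - \frac{1}{163 \cdot 29 i \sqrt{287}} = - \frac{\left(- \frac{1}{8323}\right) i \sqrt{287}}{163} = \frac{i \sqrt{287}}{1356649}$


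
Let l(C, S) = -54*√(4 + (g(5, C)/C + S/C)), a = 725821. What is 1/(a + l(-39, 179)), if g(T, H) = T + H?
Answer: 9435673/6848609601841 + 18*√429/6848609601841 ≈ 1.3778e-6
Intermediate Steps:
g(T, H) = H + T
l(C, S) = -54*√(4 + S/C + (5 + C)/C) (l(C, S) = -54*√(4 + ((C + 5)/C + S/C)) = -54*√(4 + ((5 + C)/C + S/C)) = -54*√(4 + (S/C + (5 + C)/C)) = -54*√(4 + S/C + (5 + C)/C))
1/(a + l(-39, 179)) = 1/(725821 - 54*√11*√(-1/(-39))) = 1/(725821 - 54*√429/39) = 1/(725821 - 18*√429/13)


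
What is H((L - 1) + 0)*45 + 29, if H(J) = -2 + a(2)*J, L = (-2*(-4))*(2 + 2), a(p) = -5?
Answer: -7036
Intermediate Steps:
L = 32 (L = 8*4 = 32)
H(J) = -2 - 5*J
H((L - 1) + 0)*45 + 29 = (-2 - 5*((32 - 1) + 0))*45 + 29 = (-2 - 5*(31 + 0))*45 + 29 = (-2 - 5*31)*45 + 29 = (-2 - 155)*45 + 29 = -157*45 + 29 = -7065 + 29 = -7036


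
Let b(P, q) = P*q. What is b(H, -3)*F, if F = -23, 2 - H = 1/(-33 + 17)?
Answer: 2277/16 ≈ 142.31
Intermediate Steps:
H = 33/16 (H = 2 - 1/(-33 + 17) = 2 - 1/(-16) = 2 - 1*(-1/16) = 2 + 1/16 = 33/16 ≈ 2.0625)
b(H, -3)*F = ((33/16)*(-3))*(-23) = -99/16*(-23) = 2277/16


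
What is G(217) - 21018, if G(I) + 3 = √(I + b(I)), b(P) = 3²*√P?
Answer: -21021 + √(217 + 9*√217) ≈ -21002.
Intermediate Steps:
b(P) = 9*√P
G(I) = -3 + √(I + 9*√I)
G(217) - 21018 = (-3 + √(217 + 9*√217)) - 21018 = -21021 + √(217 + 9*√217)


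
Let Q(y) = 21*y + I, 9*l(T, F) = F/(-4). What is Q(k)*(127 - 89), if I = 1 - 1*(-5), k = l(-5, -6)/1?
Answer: 361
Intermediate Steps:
l(T, F) = -F/36 (l(T, F) = (F/(-4))/9 = (F*(-¼))/9 = (-F/4)/9 = -F/36)
k = ⅙ (k = -1/36*(-6)/1 = (⅙)*1 = ⅙ ≈ 0.16667)
I = 6 (I = 1 + 5 = 6)
Q(y) = 6 + 21*y (Q(y) = 21*y + 6 = 6 + 21*y)
Q(k)*(127 - 89) = (6 + 21*(⅙))*(127 - 89) = (6 + 7/2)*38 = (19/2)*38 = 361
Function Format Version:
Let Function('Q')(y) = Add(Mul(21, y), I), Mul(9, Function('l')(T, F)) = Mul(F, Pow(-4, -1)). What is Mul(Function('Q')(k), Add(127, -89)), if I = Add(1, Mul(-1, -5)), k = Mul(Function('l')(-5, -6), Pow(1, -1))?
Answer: 361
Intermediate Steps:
Function('l')(T, F) = Mul(Rational(-1, 36), F) (Function('l')(T, F) = Mul(Rational(1, 9), Mul(F, Pow(-4, -1))) = Mul(Rational(1, 9), Mul(F, Rational(-1, 4))) = Mul(Rational(1, 9), Mul(Rational(-1, 4), F)) = Mul(Rational(-1, 36), F))
k = Rational(1, 6) (k = Mul(Mul(Rational(-1, 36), -6), Pow(1, -1)) = Mul(Rational(1, 6), 1) = Rational(1, 6) ≈ 0.16667)
I = 6 (I = Add(1, 5) = 6)
Function('Q')(y) = Add(6, Mul(21, y)) (Function('Q')(y) = Add(Mul(21, y), 6) = Add(6, Mul(21, y)))
Mul(Function('Q')(k), Add(127, -89)) = Mul(Add(6, Mul(21, Rational(1, 6))), Add(127, -89)) = Mul(Add(6, Rational(7, 2)), 38) = Mul(Rational(19, 2), 38) = 361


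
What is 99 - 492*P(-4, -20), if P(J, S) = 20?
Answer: -9741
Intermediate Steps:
99 - 492*P(-4, -20) = 99 - 492*20 = 99 - 9840 = -9741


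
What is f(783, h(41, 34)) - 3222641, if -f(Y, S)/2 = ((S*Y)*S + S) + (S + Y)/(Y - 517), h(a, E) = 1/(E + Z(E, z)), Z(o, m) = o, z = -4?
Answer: -990951140449/307496 ≈ -3.2226e+6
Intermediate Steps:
h(a, E) = 1/(2*E) (h(a, E) = 1/(E + E) = 1/(2*E))
f(Y, S) = -2*S - 2*Y*S² - 2*(S + Y)/(-517 + Y) (f(Y, S) = -2*(((S*Y)*S + S) + (S + Y)/(Y - 517)) = -2*((Y*S² + S) + (S + Y)/(-517 + Y)) = -2*((S + Y*S²) + (S + Y)/(-517 + Y)) = -2*(S + Y*S² + (S + Y)/(-517 + Y)) = -2*S - 2*Y*S² - 2*(S + Y)/(-517 + Y))
f(783, h(41, 34)) - 3222641 = 2*(-1*783 + 516*((½)/34) - 1*(½)/34*783 - 1*((½)/34)²*783² + 517*783*((½)/34)²)/(-517 + 783) - 3222641 = 2*(-783 + 516*((½)*(1/34)) - 1*(½)*(1/34)*783 - 1*((½)*(1/34))²*613089 + 517*783*((½)*(1/34))²)/266 - 3222641 = 2*(1/266)*(-783 + 516*(1/68) - 1*1/68*783 - 1*(1/68)²*613089 + 517*783*(1/68)²) - 3222641 = 2*(1/266)*(-783 + 129/17 - 783/68 - 1*1/4624*613089 + 517*783*(1/4624)) - 3222641 = 2*(1/266)*(-783 + 129/17 - 783/68 - 613089/4624 + 404811/4624) - 3222641 = 2*(1/266)*(-1923513/2312) - 3222641 = -1923513/307496 - 3222641 = -990951140449/307496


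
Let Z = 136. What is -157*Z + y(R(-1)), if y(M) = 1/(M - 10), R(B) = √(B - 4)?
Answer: -448394/21 - I*√5/105 ≈ -21352.0 - 0.021296*I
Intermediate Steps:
R(B) = √(-4 + B)
y(M) = 1/(-10 + M)
-157*Z + y(R(-1)) = -157*136 + 1/(-10 + √(-4 - 1)) = -21352 + 1/(-10 + √(-5)) = -21352 + 1/(-10 + I*√5)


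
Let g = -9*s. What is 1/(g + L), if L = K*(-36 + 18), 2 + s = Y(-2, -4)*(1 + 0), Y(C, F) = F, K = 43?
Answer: -1/720 ≈ -0.0013889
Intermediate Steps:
s = -6 (s = -2 - 4*(1 + 0) = -2 - 4*1 = -2 - 4 = -6)
L = -774 (L = 43*(-36 + 18) = 43*(-18) = -774)
g = 54 (g = -9*(-6) = 54)
1/(g + L) = 1/(54 - 774) = 1/(-720) = -1/720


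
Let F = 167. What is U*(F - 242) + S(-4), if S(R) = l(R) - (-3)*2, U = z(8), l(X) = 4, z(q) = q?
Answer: -590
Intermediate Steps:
U = 8
S(R) = 10 (S(R) = 4 - (-3)*2 = 4 - 1*(-6) = 4 + 6 = 10)
U*(F - 242) + S(-4) = 8*(167 - 242) + 10 = 8*(-75) + 10 = -600 + 10 = -590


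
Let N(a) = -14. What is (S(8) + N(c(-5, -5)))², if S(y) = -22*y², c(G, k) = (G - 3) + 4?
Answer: 2022084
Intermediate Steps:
c(G, k) = 1 + G (c(G, k) = (-3 + G) + 4 = 1 + G)
(S(8) + N(c(-5, -5)))² = (-22*8² - 14)² = (-22*64 - 14)² = (-1408 - 14)² = (-1422)² = 2022084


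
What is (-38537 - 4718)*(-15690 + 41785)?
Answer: -1128739225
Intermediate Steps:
(-38537 - 4718)*(-15690 + 41785) = -43255*26095 = -1128739225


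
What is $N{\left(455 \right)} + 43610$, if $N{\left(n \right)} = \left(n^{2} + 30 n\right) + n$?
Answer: $264740$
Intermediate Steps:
$N{\left(n \right)} = n^{2} + 31 n$
$N{\left(455 \right)} + 43610 = 455 \left(31 + 455\right) + 43610 = 455 \cdot 486 + 43610 = 221130 + 43610 = 264740$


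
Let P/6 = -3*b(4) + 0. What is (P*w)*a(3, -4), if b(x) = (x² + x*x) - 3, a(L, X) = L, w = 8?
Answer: -12528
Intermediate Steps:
b(x) = -3 + 2*x² (b(x) = (x² + x²) - 3 = 2*x² - 3 = -3 + 2*x²)
P = -522 (P = 6*(-3*(-3 + 2*4²) + 0) = 6*(-3*(-3 + 2*16) + 0) = 6*(-3*(-3 + 32) + 0) = 6*(-3*29 + 0) = 6*(-87 + 0) = 6*(-87) = -522)
(P*w)*a(3, -4) = -522*8*3 = -4176*3 = -12528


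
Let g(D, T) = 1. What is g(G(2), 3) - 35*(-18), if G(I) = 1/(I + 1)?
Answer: 631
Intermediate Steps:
G(I) = 1/(1 + I)
g(G(2), 3) - 35*(-18) = 1 - 35*(-18) = 1 + 630 = 631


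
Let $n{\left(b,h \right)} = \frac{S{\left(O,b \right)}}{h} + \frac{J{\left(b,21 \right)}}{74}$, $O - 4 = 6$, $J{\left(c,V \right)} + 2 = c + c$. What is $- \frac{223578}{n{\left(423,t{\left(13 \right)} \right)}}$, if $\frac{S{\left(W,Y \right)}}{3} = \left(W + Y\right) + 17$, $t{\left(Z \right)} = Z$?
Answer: $- \frac{53770509}{27718} \approx -1939.9$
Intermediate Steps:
$J{\left(c,V \right)} = -2 + 2 c$ ($J{\left(c,V \right)} = -2 + \left(c + c\right) = -2 + 2 c$)
$O = 10$ ($O = 4 + 6 = 10$)
$S{\left(W,Y \right)} = 51 + 3 W + 3 Y$ ($S{\left(W,Y \right)} = 3 \left(\left(W + Y\right) + 17\right) = 3 \left(17 + W + Y\right) = 51 + 3 W + 3 Y$)
$n{\left(b,h \right)} = - \frac{1}{37} + \frac{b}{37} + \frac{81 + 3 b}{h}$ ($n{\left(b,h \right)} = \frac{51 + 3 \cdot 10 + 3 b}{h} + \frac{-2 + 2 b}{74} = \frac{51 + 30 + 3 b}{h} + \left(-2 + 2 b\right) \frac{1}{74} = \frac{81 + 3 b}{h} + \left(- \frac{1}{37} + \frac{b}{37}\right) = - \frac{1}{37} + \frac{b}{37} + \frac{81 + 3 b}{h}$)
$- \frac{223578}{n{\left(423,t{\left(13 \right)} \right)}} = - \frac{223578}{\frac{1}{37} \cdot \frac{1}{13} \left(2997 + 111 \cdot 423 + 13 \left(-1 + 423\right)\right)} = - \frac{223578}{\frac{1}{37} \cdot \frac{1}{13} \left(2997 + 46953 + 13 \cdot 422\right)} = - \frac{223578}{\frac{1}{37} \cdot \frac{1}{13} \left(2997 + 46953 + 5486\right)} = - \frac{223578}{\frac{1}{37} \cdot \frac{1}{13} \cdot 55436} = - \frac{223578}{\frac{55436}{481}} = \left(-223578\right) \frac{481}{55436} = - \frac{53770509}{27718}$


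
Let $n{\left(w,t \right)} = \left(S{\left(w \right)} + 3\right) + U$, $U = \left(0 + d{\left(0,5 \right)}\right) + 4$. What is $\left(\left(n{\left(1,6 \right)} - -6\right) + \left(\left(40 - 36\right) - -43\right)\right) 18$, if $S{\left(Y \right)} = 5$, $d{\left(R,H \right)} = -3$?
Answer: $1116$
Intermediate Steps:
$U = 1$ ($U = \left(0 - 3\right) + 4 = -3 + 4 = 1$)
$n{\left(w,t \right)} = 9$ ($n{\left(w,t \right)} = \left(5 + 3\right) + 1 = 8 + 1 = 9$)
$\left(\left(n{\left(1,6 \right)} - -6\right) + \left(\left(40 - 36\right) - -43\right)\right) 18 = \left(\left(9 - -6\right) + \left(\left(40 - 36\right) - -43\right)\right) 18 = \left(\left(9 + 6\right) + \left(4 + 43\right)\right) 18 = \left(15 + 47\right) 18 = 62 \cdot 18 = 1116$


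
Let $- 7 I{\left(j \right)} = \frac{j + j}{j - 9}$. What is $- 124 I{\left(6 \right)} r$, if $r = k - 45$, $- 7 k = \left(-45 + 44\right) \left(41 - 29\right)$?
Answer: $\frac{150288}{49} \approx 3067.1$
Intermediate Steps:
$k = \frac{12}{7}$ ($k = - \frac{\left(-45 + 44\right) \left(41 - 29\right)}{7} = - \frac{\left(-1\right) 12}{7} = \left(- \frac{1}{7}\right) \left(-12\right) = \frac{12}{7} \approx 1.7143$)
$r = - \frac{303}{7}$ ($r = \frac{12}{7} - 45 = - \frac{303}{7} \approx -43.286$)
$I{\left(j \right)} = - \frac{2 j}{7 \left(-9 + j\right)}$ ($I{\left(j \right)} = - \frac{\left(j + j\right) \frac{1}{j - 9}}{7} = - \frac{2 j \frac{1}{-9 + j}}{7} = - \frac{2 j}{7 \left(-9 + j\right)}$)
$- 124 I{\left(6 \right)} r = - 124 \left(\left(-2\right) 6 \frac{1}{-63 + 7 \cdot 6}\right) \left(- \frac{303}{7}\right) = - 124 \left(\left(-2\right) 6 \frac{1}{-63 + 42}\right) \left(- \frac{303}{7}\right) = - 124 \left(\left(-2\right) 6 \frac{1}{-21}\right) \left(- \frac{303}{7}\right) = - 124 \left(\left(-2\right) 6 \left(- \frac{1}{21}\right)\right) \left(- \frac{303}{7}\right) = \left(-124\right) \frac{4}{7} \left(- \frac{303}{7}\right) = \left(- \frac{496}{7}\right) \left(- \frac{303}{7}\right) = \frac{150288}{49}$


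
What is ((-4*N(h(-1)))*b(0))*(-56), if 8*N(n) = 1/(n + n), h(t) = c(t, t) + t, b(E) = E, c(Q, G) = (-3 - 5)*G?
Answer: 0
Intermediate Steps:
c(Q, G) = -8*G
h(t) = -7*t (h(t) = -8*t + t = -7*t)
N(n) = 1/(16*n) (N(n) = 1/(8*(n + n)) = 1/(8*((2*n))) = (1/(2*n))/8 = 1/(16*n))
((-4*N(h(-1)))*b(0))*(-56) = (-1/(4*((-7*(-1))))*0)*(-56) = (-1/(4*7)*0)*(-56) = (-4*1/112*0)*(-56) = -1/28*0*(-56) = 0*(-56) = 0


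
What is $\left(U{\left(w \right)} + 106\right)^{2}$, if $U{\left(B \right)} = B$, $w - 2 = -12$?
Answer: $9216$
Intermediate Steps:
$w = -10$ ($w = 2 - 12 = -10$)
$\left(U{\left(w \right)} + 106\right)^{2} = \left(-10 + 106\right)^{2} = 96^{2} = 9216$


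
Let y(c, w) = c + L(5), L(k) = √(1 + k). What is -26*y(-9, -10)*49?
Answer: 11466 - 1274*√6 ≈ 8345.3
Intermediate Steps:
y(c, w) = c + √6 (y(c, w) = c + √(1 + 5) = c + √6)
-26*y(-9, -10)*49 = -26*(-9 + √6)*49 = (234 - 26*√6)*49 = 11466 - 1274*√6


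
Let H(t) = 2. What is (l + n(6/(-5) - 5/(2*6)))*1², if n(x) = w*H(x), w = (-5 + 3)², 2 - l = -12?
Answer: 22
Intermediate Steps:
l = 14 (l = 2 - 1*(-12) = 2 + 12 = 14)
w = 4 (w = (-2)² = 4)
n(x) = 8 (n(x) = 4*2 = 8)
(l + n(6/(-5) - 5/(2*6)))*1² = (14 + 8)*1² = 22*1 = 22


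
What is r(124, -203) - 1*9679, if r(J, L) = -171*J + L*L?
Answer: 10326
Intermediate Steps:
r(J, L) = L² - 171*J (r(J, L) = -171*J + L² = L² - 171*J)
r(124, -203) - 1*9679 = ((-203)² - 171*124) - 1*9679 = (41209 - 21204) - 9679 = 20005 - 9679 = 10326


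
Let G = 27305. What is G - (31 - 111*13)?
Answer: 28717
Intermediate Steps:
G - (31 - 111*13) = 27305 - (31 - 111*13) = 27305 - (31 - 1443) = 27305 - 1*(-1412) = 27305 + 1412 = 28717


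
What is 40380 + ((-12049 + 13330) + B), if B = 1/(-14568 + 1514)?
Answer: 543842693/13054 ≈ 41661.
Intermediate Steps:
B = -1/13054 (B = 1/(-13054) = -1/13054 ≈ -7.6605e-5)
40380 + ((-12049 + 13330) + B) = 40380 + ((-12049 + 13330) - 1/13054) = 40380 + (1281 - 1/13054) = 40380 + 16722173/13054 = 543842693/13054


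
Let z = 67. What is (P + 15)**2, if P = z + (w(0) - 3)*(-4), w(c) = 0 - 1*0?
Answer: 8836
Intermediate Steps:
w(c) = 0 (w(c) = 0 + 0 = 0)
P = 79 (P = 67 + (0 - 3)*(-4) = 67 - 3*(-4) = 67 + 12 = 79)
(P + 15)**2 = (79 + 15)**2 = 94**2 = 8836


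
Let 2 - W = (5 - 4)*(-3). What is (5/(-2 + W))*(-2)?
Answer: -10/3 ≈ -3.3333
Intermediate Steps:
W = 5 (W = 2 - (5 - 4)*(-3) = 2 - (-3) = 2 - 1*(-3) = 2 + 3 = 5)
(5/(-2 + W))*(-2) = (5/(-2 + 5))*(-2) = (5/3)*(-2) = -10/3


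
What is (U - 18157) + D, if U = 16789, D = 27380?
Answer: 26012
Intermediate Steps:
(U - 18157) + D = (16789 - 18157) + 27380 = -1368 + 27380 = 26012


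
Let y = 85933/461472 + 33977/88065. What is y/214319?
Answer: 407844277/152803926142560 ≈ 2.6691e-6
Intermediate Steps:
y = 407844277/712974240 (y = 85933*(1/461472) + 33977*(1/88065) = 85933/461472 + 33977/88065 = 407844277/712974240 ≈ 0.57203)
y/214319 = (407844277/712974240)/214319 = (407844277/712974240)*(1/214319) = 407844277/152803926142560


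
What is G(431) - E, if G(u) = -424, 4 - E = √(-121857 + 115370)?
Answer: -428 + I*√6487 ≈ -428.0 + 80.542*I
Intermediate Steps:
E = 4 - I*√6487 (E = 4 - √(-121857 + 115370) = 4 - √(-6487) = 4 - I*√6487 ≈ 4.0 - 80.542*I)
G(431) - E = -424 - (4 - I*√6487) = -424 + (-4 + I*√6487) = -428 + I*√6487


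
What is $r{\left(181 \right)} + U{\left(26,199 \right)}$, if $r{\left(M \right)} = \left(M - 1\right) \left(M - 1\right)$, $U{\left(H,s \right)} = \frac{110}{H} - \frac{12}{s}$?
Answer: $\frac{83829589}{2587} \approx 32404.0$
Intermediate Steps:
$U{\left(H,s \right)} = - \frac{12}{s} + \frac{110}{H}$
$r{\left(M \right)} = \left(-1 + M\right)^{2}$ ($r{\left(M \right)} = \left(-1 + M\right) \left(-1 + M\right) = \left(-1 + M\right)^{2}$)
$r{\left(181 \right)} + U{\left(26,199 \right)} = \left(-1 + 181\right)^{2} + \left(- \frac{12}{199} + \frac{110}{26}\right) = 180^{2} + \left(\left(-12\right) \frac{1}{199} + 110 \cdot \frac{1}{26}\right) = 32400 + \left(- \frac{12}{199} + \frac{55}{13}\right) = 32400 + \frac{10789}{2587} = \frac{83829589}{2587}$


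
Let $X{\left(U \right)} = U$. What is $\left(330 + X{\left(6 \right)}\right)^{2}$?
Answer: $112896$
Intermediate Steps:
$\left(330 + X{\left(6 \right)}\right)^{2} = \left(330 + 6\right)^{2} = 336^{2} = 112896$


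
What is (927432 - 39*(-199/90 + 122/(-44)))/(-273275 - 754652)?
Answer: -153058351/169607955 ≈ -0.90242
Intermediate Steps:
(927432 - 39*(-199/90 + 122/(-44)))/(-273275 - 754652) = (927432 - 39*(-199*1/90 + 122*(-1/44)))/(-1027927) = (927432 - 39*(-199/90 - 61/22))*(-1/1027927) = (927432 - 39*(-2467/495))*(-1/1027927) = (927432 + 32071/165)*(-1/1027927) = (153058351/165)*(-1/1027927) = -153058351/169607955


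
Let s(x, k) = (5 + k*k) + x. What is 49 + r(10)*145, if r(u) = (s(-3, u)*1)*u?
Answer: 147949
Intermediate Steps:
s(x, k) = 5 + x + k² (s(x, k) = (5 + k²) + x = 5 + x + k²)
r(u) = u*(2 + u²) (r(u) = ((5 - 3 + u²)*1)*u = ((2 + u²)*1)*u = (2 + u²)*u = u*(2 + u²))
49 + r(10)*145 = 49 + (10*(2 + 10²))*145 = 49 + (10*(2 + 100))*145 = 49 + (10*102)*145 = 49 + 1020*145 = 49 + 147900 = 147949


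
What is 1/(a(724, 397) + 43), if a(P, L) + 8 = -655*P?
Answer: -1/474185 ≈ -2.1089e-6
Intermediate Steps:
a(P, L) = -8 - 655*P
1/(a(724, 397) + 43) = 1/((-8 - 655*724) + 43) = 1/((-8 - 474220) + 43) = 1/(-474228 + 43) = 1/(-474185) = -1/474185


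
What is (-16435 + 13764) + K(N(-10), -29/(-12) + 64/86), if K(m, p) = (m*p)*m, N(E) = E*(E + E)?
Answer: 15965441/129 ≈ 1.2376e+5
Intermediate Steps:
N(E) = 2*E² (N(E) = E*(2*E) = 2*E²)
K(m, p) = p*m²
(-16435 + 13764) + K(N(-10), -29/(-12) + 64/86) = (-16435 + 13764) + (-29/(-12) + 64/86)*(2*(-10)²)² = -2671 + (-29*(-1/12) + 64*(1/86))*(2*100)² = -2671 + (29/12 + 32/43)*200² = -2671 + (1631/516)*40000 = -2671 + 16310000/129 = 15965441/129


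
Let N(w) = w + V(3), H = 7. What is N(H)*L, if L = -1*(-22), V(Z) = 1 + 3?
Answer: 242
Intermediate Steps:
V(Z) = 4
L = 22
N(w) = 4 + w (N(w) = w + 4 = 4 + w)
N(H)*L = (4 + 7)*22 = 11*22 = 242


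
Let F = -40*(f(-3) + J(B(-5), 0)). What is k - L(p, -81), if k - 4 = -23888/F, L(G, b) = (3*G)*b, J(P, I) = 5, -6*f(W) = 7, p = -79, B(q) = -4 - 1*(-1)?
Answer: -2189279/115 ≈ -19037.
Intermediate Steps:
B(q) = -3 (B(q) = -4 + 1 = -3)
f(W) = -7/6 (f(W) = -1/6*7 = -7/6)
L(G, b) = 3*G*b
F = -460/3 (F = -40*(-7/6 + 5) = -40*23/6 = -460/3 ≈ -153.33)
k = 18376/115 (k = 4 - 23888/(-460/3) = 4 - 23888*(-3/460) = 4 + 17916/115 = 18376/115 ≈ 159.79)
k - L(p, -81) = 18376/115 - 3*(-79)*(-81) = 18376/115 - 1*19197 = 18376/115 - 19197 = -2189279/115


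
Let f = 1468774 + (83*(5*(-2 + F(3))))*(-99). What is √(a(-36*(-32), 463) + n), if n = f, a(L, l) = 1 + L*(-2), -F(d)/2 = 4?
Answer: √1877321 ≈ 1370.2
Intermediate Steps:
F(d) = -8 (F(d) = -2*4 = -8)
f = 1879624 (f = 1468774 + (83*(5*(-2 - 8)))*(-99) = 1468774 + (83*(5*(-10)))*(-99) = 1468774 + (83*(-50))*(-99) = 1468774 - 4150*(-99) = 1468774 + 410850 = 1879624)
a(L, l) = 1 - 2*L
n = 1879624
√(a(-36*(-32), 463) + n) = √((1 - (-72)*(-32)) + 1879624) = √((1 - 2*1152) + 1879624) = √((1 - 2304) + 1879624) = √(-2303 + 1879624) = √1877321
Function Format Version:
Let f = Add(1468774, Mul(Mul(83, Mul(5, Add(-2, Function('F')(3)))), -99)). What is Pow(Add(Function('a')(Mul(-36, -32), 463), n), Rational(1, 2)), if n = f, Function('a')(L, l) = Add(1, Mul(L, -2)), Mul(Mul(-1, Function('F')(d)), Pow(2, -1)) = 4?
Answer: Pow(1877321, Rational(1, 2)) ≈ 1370.2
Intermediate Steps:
Function('F')(d) = -8 (Function('F')(d) = Mul(-2, 4) = -8)
f = 1879624 (f = Add(1468774, Mul(Mul(83, Mul(5, Add(-2, -8))), -99)) = Add(1468774, Mul(Mul(83, Mul(5, -10)), -99)) = Add(1468774, Mul(Mul(83, -50), -99)) = Add(1468774, Mul(-4150, -99)) = Add(1468774, 410850) = 1879624)
Function('a')(L, l) = Add(1, Mul(-2, L))
n = 1879624
Pow(Add(Function('a')(Mul(-36, -32), 463), n), Rational(1, 2)) = Pow(Add(Add(1, Mul(-2, Mul(-36, -32))), 1879624), Rational(1, 2)) = Pow(Add(Add(1, Mul(-2, 1152)), 1879624), Rational(1, 2)) = Pow(Add(Add(1, -2304), 1879624), Rational(1, 2)) = Pow(Add(-2303, 1879624), Rational(1, 2)) = Pow(1877321, Rational(1, 2))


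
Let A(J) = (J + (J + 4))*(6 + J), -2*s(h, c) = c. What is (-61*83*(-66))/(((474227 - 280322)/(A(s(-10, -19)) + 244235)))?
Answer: 9081356273/21545 ≈ 4.2151e+5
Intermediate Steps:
s(h, c) = -c/2
A(J) = (4 + 2*J)*(6 + J) (A(J) = (J + (4 + J))*(6 + J) = (4 + 2*J)*(6 + J))
(-61*83*(-66))/(((474227 - 280322)/(A(s(-10, -19)) + 244235))) = (-61*83*(-66))/(((474227 - 280322)/((24 + 2*(-1/2*(-19))**2 + 16*(-1/2*(-19))) + 244235))) = (-5063*(-66))/((193905/((24 + 2*(19/2)**2 + 16*(19/2)) + 244235))) = 334158/((193905/((24 + 2*(361/4) + 152) + 244235))) = 334158/((193905/((24 + 361/2 + 152) + 244235))) = 334158/((193905/(713/2 + 244235))) = 334158/((193905/(489183/2))) = 334158/((193905*(2/489183))) = 334158/(129270/163061) = 334158*(163061/129270) = 9081356273/21545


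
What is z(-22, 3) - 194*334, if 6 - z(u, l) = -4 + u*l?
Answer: -64720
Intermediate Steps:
z(u, l) = 10 - l*u (z(u, l) = 6 - (-4 + u*l) = 6 - (-4 + l*u) = 6 + (4 - l*u) = 10 - l*u)
z(-22, 3) - 194*334 = (10 - 1*3*(-22)) - 194*334 = (10 + 66) - 64796 = 76 - 64796 = -64720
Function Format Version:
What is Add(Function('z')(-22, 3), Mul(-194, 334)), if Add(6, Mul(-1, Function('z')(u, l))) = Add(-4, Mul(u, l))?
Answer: -64720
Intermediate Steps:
Function('z')(u, l) = Add(10, Mul(-1, l, u)) (Function('z')(u, l) = Add(6, Mul(-1, Add(-4, Mul(u, l)))) = Add(6, Mul(-1, Add(-4, Mul(l, u)))) = Add(6, Add(4, Mul(-1, l, u))) = Add(10, Mul(-1, l, u)))
Add(Function('z')(-22, 3), Mul(-194, 334)) = Add(Add(10, Mul(-1, 3, -22)), Mul(-194, 334)) = Add(Add(10, 66), -64796) = Add(76, -64796) = -64720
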